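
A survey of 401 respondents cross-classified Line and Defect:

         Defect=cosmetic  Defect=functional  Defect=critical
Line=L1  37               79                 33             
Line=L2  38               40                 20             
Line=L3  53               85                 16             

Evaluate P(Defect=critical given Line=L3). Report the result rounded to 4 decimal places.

Total with Line=L3: 53 + 85 + 16 = 154.
P(Defect=critical | Line=L3) = 16/154 = 0.1039.

0.1039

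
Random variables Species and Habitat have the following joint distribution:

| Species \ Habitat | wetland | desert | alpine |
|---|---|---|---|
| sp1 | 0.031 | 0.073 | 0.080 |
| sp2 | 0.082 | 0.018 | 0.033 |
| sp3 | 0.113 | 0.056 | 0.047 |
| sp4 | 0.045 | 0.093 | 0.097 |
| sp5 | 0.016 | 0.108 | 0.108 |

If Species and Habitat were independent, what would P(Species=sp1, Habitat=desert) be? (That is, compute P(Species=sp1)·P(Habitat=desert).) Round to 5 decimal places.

0.06403

P(Species=sp1) = 0.031 + 0.073 + 0.080 = 0.184.
P(Habitat=desert) = 0.073 + 0.018 + 0.056 + 0.093 + 0.108 = 0.348.
Product: 0.184 × 0.348 = 0.06403.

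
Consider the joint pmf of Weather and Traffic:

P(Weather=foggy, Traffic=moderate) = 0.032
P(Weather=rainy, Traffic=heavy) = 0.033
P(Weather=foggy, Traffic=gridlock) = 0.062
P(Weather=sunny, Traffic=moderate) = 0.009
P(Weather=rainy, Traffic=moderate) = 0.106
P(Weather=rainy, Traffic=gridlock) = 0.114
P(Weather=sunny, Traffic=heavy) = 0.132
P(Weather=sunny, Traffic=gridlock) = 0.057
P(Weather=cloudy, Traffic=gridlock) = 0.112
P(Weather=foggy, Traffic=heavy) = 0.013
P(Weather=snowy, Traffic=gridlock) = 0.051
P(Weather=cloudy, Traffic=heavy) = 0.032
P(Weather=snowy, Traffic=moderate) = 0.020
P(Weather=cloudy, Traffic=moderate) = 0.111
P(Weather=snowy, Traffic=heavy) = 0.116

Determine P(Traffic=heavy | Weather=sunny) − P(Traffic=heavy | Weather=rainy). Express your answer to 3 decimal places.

0.536

P(Weather=sunny) = 0.009 + 0.132 + 0.057 = 0.198; P(Traffic=heavy | Weather=sunny) = 0.132/0.198 = 0.6667.
P(Weather=rainy) = 0.106 + 0.033 + 0.114 = 0.253; P(Traffic=heavy | Weather=rainy) = 0.033/0.253 = 0.1304.
Difference = 0.536.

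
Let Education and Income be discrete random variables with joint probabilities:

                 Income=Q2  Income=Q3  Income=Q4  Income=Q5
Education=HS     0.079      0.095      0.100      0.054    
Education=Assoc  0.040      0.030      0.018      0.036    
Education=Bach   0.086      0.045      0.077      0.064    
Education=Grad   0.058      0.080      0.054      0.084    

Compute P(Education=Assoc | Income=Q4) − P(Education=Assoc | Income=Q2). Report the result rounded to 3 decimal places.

P(Income=Q4) = 0.100 + 0.018 + 0.077 + 0.054 = 0.249; P(Education=Assoc | Income=Q4) = 0.018/0.249 = 0.0723.
P(Income=Q2) = 0.079 + 0.040 + 0.086 + 0.058 = 0.263; P(Education=Assoc | Income=Q2) = 0.040/0.263 = 0.1521.
Difference = -0.080.

-0.080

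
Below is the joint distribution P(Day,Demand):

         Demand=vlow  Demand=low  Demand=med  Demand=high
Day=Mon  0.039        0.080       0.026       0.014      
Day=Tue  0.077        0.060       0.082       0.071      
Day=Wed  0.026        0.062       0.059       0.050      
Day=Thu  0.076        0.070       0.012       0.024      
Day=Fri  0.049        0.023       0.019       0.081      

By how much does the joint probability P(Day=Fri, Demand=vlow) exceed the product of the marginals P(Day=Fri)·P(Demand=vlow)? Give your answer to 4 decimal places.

0.0031

P(Day=Fri) = 0.049 + 0.023 + 0.019 + 0.081 = 0.172.
P(Demand=vlow) = 0.039 + 0.077 + 0.026 + 0.076 + 0.049 = 0.267.
P(Day=Fri, Demand=vlow) − P(Day=Fri)P(Demand=vlow) = 0.049 − 0.172×0.267 = 0.0031.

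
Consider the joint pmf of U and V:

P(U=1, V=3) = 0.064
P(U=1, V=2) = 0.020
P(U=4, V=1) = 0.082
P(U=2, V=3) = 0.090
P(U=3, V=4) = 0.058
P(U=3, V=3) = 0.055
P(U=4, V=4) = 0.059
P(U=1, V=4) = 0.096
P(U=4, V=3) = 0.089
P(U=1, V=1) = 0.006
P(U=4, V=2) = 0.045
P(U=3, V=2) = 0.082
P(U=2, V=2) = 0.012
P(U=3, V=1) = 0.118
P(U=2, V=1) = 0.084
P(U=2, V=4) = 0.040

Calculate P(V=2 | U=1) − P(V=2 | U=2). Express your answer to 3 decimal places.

0.054

P(U=1) = 0.006 + 0.020 + 0.064 + 0.096 = 0.186; P(V=2 | U=1) = 0.020/0.186 = 0.1075.
P(U=2) = 0.084 + 0.012 + 0.090 + 0.040 = 0.226; P(V=2 | U=2) = 0.012/0.226 = 0.0531.
Difference = 0.054.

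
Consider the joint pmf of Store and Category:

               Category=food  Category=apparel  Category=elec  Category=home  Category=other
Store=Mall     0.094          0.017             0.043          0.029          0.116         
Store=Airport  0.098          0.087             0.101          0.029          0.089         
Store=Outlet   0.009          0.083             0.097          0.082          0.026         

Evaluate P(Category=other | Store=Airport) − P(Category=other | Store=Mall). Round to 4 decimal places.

-0.1677

P(Store=Airport) = 0.098 + 0.087 + 0.101 + 0.029 + 0.089 = 0.404; P(Category=other | Store=Airport) = 0.089/0.404 = 0.22030.
P(Store=Mall) = 0.094 + 0.017 + 0.043 + 0.029 + 0.116 = 0.299; P(Category=other | Store=Mall) = 0.116/0.299 = 0.38796.
Difference = -0.1677.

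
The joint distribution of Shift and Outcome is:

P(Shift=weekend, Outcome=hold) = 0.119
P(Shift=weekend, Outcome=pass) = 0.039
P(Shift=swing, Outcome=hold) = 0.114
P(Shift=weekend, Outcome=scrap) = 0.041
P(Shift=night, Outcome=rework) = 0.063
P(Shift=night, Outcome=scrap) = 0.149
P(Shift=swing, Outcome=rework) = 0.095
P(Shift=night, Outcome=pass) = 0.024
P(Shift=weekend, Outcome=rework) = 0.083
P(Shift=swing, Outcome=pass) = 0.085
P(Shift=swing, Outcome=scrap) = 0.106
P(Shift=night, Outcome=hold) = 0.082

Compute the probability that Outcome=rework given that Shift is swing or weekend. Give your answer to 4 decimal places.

0.2610

P(Shift=swing) = 0.085 + 0.095 + 0.106 + 0.114 = 0.400.
P(Shift=weekend) = 0.039 + 0.083 + 0.041 + 0.119 = 0.282.
P(Shift ∈ {swing, weekend}) = 0.400 + 0.282 = 0.682; P(Outcome=rework, Shift ∈ {swing, weekend}) = 0.095 + 0.083 = 0.178.
P(Outcome=rework | Shift ∈ {swing, weekend}) = 0.178/0.682 = 0.2610.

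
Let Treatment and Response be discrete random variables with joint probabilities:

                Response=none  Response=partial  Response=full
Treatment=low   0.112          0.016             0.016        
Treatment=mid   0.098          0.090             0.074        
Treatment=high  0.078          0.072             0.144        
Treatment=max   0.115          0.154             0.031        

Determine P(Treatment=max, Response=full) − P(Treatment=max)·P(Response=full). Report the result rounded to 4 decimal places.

-0.0485

P(Treatment=max) = 0.115 + 0.154 + 0.031 = 0.300.
P(Response=full) = 0.016 + 0.074 + 0.144 + 0.031 = 0.265.
P(Treatment=max, Response=full) − P(Treatment=max)P(Response=full) = 0.031 − 0.300×0.265 = -0.0485.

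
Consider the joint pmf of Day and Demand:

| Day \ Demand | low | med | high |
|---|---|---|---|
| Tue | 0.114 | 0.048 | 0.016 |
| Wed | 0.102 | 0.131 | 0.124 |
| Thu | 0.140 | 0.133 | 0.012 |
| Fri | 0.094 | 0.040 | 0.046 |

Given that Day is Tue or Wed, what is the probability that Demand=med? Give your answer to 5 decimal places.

P(Day=Tue) = 0.114 + 0.048 + 0.016 = 0.178.
P(Day=Wed) = 0.102 + 0.131 + 0.124 = 0.357.
P(Day ∈ {Tue, Wed}) = 0.178 + 0.357 = 0.535; P(Demand=med, Day ∈ {Tue, Wed}) = 0.048 + 0.131 = 0.179.
P(Demand=med | Day ∈ {Tue, Wed}) = 0.179/0.535 = 0.33458.

0.33458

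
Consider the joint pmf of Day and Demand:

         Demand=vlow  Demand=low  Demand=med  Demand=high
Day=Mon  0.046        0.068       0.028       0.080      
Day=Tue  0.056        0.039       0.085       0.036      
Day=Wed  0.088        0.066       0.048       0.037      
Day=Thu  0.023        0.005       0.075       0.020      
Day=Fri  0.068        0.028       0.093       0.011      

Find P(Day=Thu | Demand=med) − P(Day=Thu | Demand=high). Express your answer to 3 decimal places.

P(Demand=med) = 0.028 + 0.085 + 0.048 + 0.075 + 0.093 = 0.329; P(Day=Thu | Demand=med) = 0.075/0.329 = 0.2280.
P(Demand=high) = 0.080 + 0.036 + 0.037 + 0.020 + 0.011 = 0.184; P(Day=Thu | Demand=high) = 0.020/0.184 = 0.1087.
Difference = 0.119.

0.119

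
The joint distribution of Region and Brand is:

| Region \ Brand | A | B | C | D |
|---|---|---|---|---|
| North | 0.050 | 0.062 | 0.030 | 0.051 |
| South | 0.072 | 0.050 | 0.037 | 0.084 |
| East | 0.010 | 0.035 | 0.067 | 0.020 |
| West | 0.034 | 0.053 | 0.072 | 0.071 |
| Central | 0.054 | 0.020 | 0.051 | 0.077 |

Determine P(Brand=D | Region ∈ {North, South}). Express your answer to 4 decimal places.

P(Region=North) = 0.050 + 0.062 + 0.030 + 0.051 = 0.193.
P(Region=South) = 0.072 + 0.050 + 0.037 + 0.084 = 0.243.
P(Region ∈ {North, South}) = 0.193 + 0.243 = 0.436; P(Brand=D, Region ∈ {North, South}) = 0.051 + 0.084 = 0.135.
P(Brand=D | Region ∈ {North, South}) = 0.135/0.436 = 0.3096.

0.3096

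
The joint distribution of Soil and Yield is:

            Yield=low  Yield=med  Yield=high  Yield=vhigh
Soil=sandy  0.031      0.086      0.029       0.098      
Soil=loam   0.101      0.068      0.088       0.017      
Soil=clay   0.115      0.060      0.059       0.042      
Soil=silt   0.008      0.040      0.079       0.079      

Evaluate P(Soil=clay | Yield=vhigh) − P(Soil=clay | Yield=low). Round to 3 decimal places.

-0.273

P(Yield=vhigh) = 0.098 + 0.017 + 0.042 + 0.079 = 0.236; P(Soil=clay | Yield=vhigh) = 0.042/0.236 = 0.1780.
P(Yield=low) = 0.031 + 0.101 + 0.115 + 0.008 = 0.255; P(Soil=clay | Yield=low) = 0.115/0.255 = 0.4510.
Difference = -0.273.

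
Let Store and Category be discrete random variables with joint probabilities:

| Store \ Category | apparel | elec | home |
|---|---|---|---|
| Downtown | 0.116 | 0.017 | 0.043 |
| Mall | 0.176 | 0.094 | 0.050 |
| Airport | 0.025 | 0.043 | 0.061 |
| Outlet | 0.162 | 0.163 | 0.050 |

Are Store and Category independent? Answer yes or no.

no

P(Store=Outlet) = 0.375 and P(Category=elec) = 0.317, so their product is 0.11888, but P(Store=Outlet, Category=elec) = 0.163. Since these differ, Store and Category are not independent.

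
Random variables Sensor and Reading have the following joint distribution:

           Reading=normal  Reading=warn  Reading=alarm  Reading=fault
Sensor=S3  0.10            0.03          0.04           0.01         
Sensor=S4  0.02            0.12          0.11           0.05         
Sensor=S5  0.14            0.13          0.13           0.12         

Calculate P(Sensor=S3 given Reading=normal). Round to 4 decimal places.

P(Reading=normal) = 0.10 + 0.02 + 0.14 = 0.26.
P(Sensor=S3 | Reading=normal) = 0.10/0.26 = 0.3846.

0.3846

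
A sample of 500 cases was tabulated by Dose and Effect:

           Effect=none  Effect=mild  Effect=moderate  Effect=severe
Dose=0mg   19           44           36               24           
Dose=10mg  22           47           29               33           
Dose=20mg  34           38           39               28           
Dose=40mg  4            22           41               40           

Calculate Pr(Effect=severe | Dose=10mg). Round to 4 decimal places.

Total with Dose=10mg: 22 + 47 + 29 + 33 = 131.
P(Effect=severe | Dose=10mg) = 33/131 = 0.2519.

0.2519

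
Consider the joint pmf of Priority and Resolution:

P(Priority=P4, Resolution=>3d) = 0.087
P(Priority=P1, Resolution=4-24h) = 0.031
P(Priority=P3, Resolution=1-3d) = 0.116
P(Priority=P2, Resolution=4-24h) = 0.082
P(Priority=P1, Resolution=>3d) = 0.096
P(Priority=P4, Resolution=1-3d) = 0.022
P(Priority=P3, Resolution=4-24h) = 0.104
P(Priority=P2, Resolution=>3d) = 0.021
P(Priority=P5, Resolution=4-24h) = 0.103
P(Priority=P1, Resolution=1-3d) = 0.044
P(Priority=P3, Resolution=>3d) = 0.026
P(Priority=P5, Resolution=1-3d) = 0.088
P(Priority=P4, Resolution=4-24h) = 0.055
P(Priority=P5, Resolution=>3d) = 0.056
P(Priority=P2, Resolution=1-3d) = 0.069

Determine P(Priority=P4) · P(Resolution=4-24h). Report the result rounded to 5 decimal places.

0.06150

P(Priority=P4) = 0.055 + 0.022 + 0.087 = 0.164.
P(Resolution=4-24h) = 0.031 + 0.082 + 0.104 + 0.055 + 0.103 = 0.375.
Product: 0.164 × 0.375 = 0.06150.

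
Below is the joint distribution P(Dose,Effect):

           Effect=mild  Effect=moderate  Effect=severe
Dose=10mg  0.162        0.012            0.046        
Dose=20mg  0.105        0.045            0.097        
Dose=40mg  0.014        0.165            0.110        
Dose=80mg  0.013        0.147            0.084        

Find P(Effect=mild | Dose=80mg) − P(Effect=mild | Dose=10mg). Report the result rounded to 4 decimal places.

-0.6831

P(Dose=80mg) = 0.013 + 0.147 + 0.084 = 0.244; P(Effect=mild | Dose=80mg) = 0.013/0.244 = 0.05328.
P(Dose=10mg) = 0.162 + 0.012 + 0.046 = 0.220; P(Effect=mild | Dose=10mg) = 0.162/0.220 = 0.73636.
Difference = -0.6831.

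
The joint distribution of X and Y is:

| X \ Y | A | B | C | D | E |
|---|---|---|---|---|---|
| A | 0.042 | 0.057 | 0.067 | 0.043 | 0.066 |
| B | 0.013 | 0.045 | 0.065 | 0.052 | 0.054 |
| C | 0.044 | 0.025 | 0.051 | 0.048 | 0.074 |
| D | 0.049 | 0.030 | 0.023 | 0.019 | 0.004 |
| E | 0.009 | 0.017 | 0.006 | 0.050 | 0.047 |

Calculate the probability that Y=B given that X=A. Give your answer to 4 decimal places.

0.2073

P(X=A) = 0.042 + 0.057 + 0.067 + 0.043 + 0.066 = 0.275.
P(Y=B | X=A) = 0.057/0.275 = 0.2073.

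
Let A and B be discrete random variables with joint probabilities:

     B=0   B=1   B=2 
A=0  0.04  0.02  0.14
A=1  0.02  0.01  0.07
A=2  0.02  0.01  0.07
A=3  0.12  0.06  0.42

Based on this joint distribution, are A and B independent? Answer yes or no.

Every cell satisfies P(A,B) = P(A)·P(B). For instance P(A=0) = 0.20, P(B=1) = 0.10, and 0.20×0.10 = 0.02 matches the joint entry. So A and B are independent.

yes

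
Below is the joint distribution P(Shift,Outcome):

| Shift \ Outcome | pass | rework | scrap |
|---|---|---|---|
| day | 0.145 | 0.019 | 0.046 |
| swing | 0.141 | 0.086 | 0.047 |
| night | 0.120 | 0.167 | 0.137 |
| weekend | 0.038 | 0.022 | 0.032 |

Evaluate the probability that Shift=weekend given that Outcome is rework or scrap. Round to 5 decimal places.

P(Outcome=rework) = 0.019 + 0.086 + 0.167 + 0.022 = 0.294.
P(Outcome=scrap) = 0.046 + 0.047 + 0.137 + 0.032 = 0.262.
P(Outcome ∈ {rework, scrap}) = 0.294 + 0.262 = 0.556; P(Shift=weekend, Outcome ∈ {rework, scrap}) = 0.022 + 0.032 = 0.054.
P(Shift=weekend | Outcome ∈ {rework, scrap}) = 0.054/0.556 = 0.09712.

0.09712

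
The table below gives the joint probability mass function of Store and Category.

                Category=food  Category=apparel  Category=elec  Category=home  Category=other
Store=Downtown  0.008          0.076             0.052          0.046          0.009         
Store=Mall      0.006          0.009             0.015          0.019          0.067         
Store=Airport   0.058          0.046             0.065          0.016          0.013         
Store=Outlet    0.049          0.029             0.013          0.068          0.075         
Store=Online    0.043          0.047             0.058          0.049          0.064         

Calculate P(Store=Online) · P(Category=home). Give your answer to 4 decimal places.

0.0517

P(Store=Online) = 0.043 + 0.047 + 0.058 + 0.049 + 0.064 = 0.261.
P(Category=home) = 0.046 + 0.019 + 0.016 + 0.068 + 0.049 = 0.198.
Product: 0.261 × 0.198 = 0.0517.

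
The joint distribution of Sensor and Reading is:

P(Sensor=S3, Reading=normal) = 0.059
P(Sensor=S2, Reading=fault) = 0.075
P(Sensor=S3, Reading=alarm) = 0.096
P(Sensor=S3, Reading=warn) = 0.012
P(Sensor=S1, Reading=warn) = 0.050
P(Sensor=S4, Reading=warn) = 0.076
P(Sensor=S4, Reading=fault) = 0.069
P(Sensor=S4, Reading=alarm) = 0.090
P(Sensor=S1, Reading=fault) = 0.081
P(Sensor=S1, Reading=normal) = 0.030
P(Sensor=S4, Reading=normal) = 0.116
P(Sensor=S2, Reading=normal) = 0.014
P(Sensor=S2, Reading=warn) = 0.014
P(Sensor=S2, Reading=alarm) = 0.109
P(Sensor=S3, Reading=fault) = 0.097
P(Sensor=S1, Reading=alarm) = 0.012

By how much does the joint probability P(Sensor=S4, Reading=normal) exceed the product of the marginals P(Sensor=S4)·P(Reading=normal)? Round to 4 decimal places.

0.0391

P(Sensor=S4) = 0.116 + 0.076 + 0.090 + 0.069 = 0.351.
P(Reading=normal) = 0.030 + 0.014 + 0.059 + 0.116 = 0.219.
P(Sensor=S4, Reading=normal) − P(Sensor=S4)P(Reading=normal) = 0.116 − 0.351×0.219 = 0.0391.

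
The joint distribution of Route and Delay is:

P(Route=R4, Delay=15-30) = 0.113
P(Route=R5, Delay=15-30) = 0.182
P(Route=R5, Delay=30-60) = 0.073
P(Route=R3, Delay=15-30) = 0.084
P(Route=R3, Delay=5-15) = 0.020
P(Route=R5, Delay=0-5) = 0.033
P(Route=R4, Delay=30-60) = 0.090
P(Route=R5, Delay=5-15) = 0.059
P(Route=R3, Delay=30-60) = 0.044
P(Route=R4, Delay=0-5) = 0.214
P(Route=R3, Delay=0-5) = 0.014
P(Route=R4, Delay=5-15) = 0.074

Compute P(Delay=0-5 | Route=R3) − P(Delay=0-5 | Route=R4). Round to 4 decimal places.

P(Route=R3) = 0.014 + 0.020 + 0.084 + 0.044 = 0.162; P(Delay=0-5 | Route=R3) = 0.014/0.162 = 0.08642.
P(Route=R4) = 0.214 + 0.074 + 0.113 + 0.090 = 0.491; P(Delay=0-5 | Route=R4) = 0.214/0.491 = 0.43585.
Difference = -0.3494.

-0.3494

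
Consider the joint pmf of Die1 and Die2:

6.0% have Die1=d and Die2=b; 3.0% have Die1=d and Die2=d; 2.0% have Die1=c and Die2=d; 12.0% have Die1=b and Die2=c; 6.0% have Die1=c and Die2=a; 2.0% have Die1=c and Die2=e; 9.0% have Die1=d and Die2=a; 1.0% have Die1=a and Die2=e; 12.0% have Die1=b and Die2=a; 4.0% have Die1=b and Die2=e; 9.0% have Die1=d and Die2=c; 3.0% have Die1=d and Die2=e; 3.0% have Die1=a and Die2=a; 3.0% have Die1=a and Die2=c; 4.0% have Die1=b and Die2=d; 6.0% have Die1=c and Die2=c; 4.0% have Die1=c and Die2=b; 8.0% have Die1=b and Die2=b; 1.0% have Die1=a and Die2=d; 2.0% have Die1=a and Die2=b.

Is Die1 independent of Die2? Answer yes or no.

yes

Every cell satisfies P(Die1,Die2) = P(Die1)·P(Die2). For instance P(Die1=b) = 0.400, P(Die2=b) = 0.200, and 0.400×0.200 = 0.080 matches the joint entry. So Die1 and Die2 are independent.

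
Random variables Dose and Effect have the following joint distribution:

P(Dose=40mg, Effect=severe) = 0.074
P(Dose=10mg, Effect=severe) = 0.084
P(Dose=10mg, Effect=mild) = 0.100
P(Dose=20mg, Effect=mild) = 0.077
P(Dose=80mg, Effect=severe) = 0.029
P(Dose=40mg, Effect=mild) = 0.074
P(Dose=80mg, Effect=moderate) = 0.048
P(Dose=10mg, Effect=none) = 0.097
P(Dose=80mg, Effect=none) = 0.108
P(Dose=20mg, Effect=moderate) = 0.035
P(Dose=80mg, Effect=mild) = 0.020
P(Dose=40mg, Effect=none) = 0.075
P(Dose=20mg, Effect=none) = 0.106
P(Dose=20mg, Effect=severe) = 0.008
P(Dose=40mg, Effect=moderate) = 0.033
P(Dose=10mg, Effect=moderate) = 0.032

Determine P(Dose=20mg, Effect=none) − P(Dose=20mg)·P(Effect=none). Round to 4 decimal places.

0.0188

P(Dose=20mg) = 0.106 + 0.077 + 0.035 + 0.008 = 0.226.
P(Effect=none) = 0.097 + 0.106 + 0.075 + 0.108 = 0.386.
P(Dose=20mg, Effect=none) − P(Dose=20mg)P(Effect=none) = 0.106 − 0.226×0.386 = 0.0188.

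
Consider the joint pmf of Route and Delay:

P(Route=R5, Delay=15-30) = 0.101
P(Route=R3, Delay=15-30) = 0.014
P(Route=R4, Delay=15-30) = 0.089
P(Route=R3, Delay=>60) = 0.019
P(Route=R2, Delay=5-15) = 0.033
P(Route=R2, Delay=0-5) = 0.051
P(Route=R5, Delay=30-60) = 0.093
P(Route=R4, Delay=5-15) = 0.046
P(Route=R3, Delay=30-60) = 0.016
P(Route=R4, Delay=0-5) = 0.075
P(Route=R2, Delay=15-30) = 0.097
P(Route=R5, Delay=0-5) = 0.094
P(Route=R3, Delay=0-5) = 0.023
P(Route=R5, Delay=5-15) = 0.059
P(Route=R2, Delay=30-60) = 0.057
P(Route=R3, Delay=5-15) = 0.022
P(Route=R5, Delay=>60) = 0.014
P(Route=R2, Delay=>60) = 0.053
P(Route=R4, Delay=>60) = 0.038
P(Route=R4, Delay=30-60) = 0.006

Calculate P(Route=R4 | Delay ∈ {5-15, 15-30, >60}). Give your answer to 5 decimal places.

P(Delay=5-15) = 0.033 + 0.022 + 0.046 + 0.059 = 0.160.
P(Delay=15-30) = 0.097 + 0.014 + 0.089 + 0.101 = 0.301.
P(Delay=>60) = 0.053 + 0.019 + 0.038 + 0.014 = 0.124.
P(Delay ∈ {5-15, 15-30, >60}) = 0.160 + 0.301 + 0.124 = 0.585; P(Route=R4, Delay ∈ {5-15, 15-30, >60}) = 0.046 + 0.089 + 0.038 = 0.173.
P(Route=R4 | Delay ∈ {5-15, 15-30, >60}) = 0.173/0.585 = 0.29573.

0.29573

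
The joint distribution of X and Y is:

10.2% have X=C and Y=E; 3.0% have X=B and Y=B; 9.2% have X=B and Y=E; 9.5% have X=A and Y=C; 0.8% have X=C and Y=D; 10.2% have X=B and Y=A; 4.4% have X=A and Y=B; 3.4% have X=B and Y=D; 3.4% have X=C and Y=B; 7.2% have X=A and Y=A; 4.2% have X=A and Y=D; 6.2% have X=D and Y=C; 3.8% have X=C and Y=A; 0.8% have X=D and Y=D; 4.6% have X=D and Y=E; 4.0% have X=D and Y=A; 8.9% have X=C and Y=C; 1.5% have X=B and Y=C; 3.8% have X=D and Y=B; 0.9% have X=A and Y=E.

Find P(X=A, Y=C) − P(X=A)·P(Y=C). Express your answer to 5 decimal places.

P(X=A) = 0.072 + 0.044 + 0.095 + 0.042 + 0.009 = 0.262.
P(Y=C) = 0.095 + 0.015 + 0.089 + 0.062 = 0.261.
P(X=A, Y=C) − P(X=A)P(Y=C) = 0.095 − 0.262×0.261 = 0.02662.

0.02662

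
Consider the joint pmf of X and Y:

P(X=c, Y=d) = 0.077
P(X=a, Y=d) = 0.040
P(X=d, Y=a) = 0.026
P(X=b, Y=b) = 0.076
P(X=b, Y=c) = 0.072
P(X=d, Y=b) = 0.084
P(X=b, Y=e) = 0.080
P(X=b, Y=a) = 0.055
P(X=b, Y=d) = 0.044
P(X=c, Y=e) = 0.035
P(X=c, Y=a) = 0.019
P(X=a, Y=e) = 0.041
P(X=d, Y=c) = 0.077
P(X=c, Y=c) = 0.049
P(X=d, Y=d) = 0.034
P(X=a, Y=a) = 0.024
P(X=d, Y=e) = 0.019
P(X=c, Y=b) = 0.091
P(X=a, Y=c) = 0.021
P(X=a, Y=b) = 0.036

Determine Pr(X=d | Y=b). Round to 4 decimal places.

0.2927

P(Y=b) = 0.036 + 0.076 + 0.091 + 0.084 = 0.287.
P(X=d | Y=b) = 0.084/0.287 = 0.2927.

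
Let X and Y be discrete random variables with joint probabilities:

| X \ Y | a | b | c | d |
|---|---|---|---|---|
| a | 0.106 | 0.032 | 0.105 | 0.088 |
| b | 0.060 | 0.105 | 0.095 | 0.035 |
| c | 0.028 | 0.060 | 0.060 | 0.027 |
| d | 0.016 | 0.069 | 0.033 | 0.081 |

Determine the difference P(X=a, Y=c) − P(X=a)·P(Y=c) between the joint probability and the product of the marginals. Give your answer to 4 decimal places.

P(X=a) = 0.106 + 0.032 + 0.105 + 0.088 = 0.331.
P(Y=c) = 0.105 + 0.095 + 0.060 + 0.033 = 0.293.
P(X=a, Y=c) − P(X=a)P(Y=c) = 0.105 − 0.331×0.293 = 0.0080.

0.0080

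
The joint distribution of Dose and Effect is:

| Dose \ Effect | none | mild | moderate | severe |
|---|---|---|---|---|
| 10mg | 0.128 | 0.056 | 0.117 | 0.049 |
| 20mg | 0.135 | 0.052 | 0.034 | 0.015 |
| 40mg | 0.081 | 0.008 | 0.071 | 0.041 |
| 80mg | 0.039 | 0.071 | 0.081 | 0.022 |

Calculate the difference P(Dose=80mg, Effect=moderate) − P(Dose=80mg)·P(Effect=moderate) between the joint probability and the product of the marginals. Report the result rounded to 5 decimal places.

0.01646

P(Dose=80mg) = 0.039 + 0.071 + 0.081 + 0.022 = 0.213.
P(Effect=moderate) = 0.117 + 0.034 + 0.071 + 0.081 = 0.303.
P(Dose=80mg, Effect=moderate) − P(Dose=80mg)P(Effect=moderate) = 0.081 − 0.213×0.303 = 0.01646.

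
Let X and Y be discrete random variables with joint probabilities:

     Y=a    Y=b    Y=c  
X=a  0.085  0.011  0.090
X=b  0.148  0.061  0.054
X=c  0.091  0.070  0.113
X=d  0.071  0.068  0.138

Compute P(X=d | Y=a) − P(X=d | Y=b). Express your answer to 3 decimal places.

-0.144

P(Y=a) = 0.085 + 0.148 + 0.091 + 0.071 = 0.395; P(X=d | Y=a) = 0.071/0.395 = 0.1797.
P(Y=b) = 0.011 + 0.061 + 0.070 + 0.068 = 0.210; P(X=d | Y=b) = 0.068/0.210 = 0.3238.
Difference = -0.144.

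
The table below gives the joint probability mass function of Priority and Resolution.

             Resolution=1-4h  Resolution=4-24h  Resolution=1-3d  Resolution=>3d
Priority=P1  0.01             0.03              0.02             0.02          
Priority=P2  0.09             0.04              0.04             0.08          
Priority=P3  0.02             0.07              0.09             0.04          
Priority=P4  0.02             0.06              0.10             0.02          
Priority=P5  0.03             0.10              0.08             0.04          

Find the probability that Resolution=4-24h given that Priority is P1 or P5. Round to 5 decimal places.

0.39394

P(Priority=P1) = 0.01 + 0.03 + 0.02 + 0.02 = 0.08.
P(Priority=P5) = 0.03 + 0.10 + 0.08 + 0.04 = 0.25.
P(Priority ∈ {P1, P5}) = 0.08 + 0.25 = 0.33; P(Resolution=4-24h, Priority ∈ {P1, P5}) = 0.03 + 0.10 = 0.13.
P(Resolution=4-24h | Priority ∈ {P1, P5}) = 0.13/0.33 = 0.39394.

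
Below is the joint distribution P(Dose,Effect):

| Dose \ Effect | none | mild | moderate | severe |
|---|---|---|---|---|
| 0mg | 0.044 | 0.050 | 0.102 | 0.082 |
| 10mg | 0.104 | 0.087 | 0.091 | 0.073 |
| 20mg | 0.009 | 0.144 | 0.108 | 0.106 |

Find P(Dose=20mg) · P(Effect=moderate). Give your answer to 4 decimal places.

0.1105

P(Dose=20mg) = 0.009 + 0.144 + 0.108 + 0.106 = 0.367.
P(Effect=moderate) = 0.102 + 0.091 + 0.108 = 0.301.
Product: 0.367 × 0.301 = 0.1105.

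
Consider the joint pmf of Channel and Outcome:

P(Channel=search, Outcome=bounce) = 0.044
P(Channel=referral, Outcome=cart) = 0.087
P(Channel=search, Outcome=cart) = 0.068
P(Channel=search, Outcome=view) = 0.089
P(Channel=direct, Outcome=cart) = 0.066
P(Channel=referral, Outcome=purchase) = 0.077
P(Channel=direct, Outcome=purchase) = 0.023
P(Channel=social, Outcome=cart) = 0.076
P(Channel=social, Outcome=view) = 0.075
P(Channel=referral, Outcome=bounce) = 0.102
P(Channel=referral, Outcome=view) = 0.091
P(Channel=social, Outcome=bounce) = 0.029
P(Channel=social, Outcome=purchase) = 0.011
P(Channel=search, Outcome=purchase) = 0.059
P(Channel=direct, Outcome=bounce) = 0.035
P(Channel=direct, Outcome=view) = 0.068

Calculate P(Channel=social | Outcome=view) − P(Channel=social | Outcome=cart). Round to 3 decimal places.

-0.024

P(Outcome=view) = 0.089 + 0.075 + 0.068 + 0.091 = 0.323; P(Channel=social | Outcome=view) = 0.075/0.323 = 0.2322.
P(Outcome=cart) = 0.068 + 0.076 + 0.066 + 0.087 = 0.297; P(Channel=social | Outcome=cart) = 0.076/0.297 = 0.2559.
Difference = -0.024.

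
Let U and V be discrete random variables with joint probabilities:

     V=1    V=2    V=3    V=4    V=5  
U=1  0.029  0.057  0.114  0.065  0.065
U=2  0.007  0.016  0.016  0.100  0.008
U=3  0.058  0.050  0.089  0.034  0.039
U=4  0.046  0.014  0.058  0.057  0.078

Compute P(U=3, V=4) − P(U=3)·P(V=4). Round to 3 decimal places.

P(U=3) = 0.058 + 0.050 + 0.089 + 0.034 + 0.039 = 0.270.
P(V=4) = 0.065 + 0.100 + 0.034 + 0.057 = 0.256.
P(U=3, V=4) − P(U=3)P(V=4) = 0.034 − 0.270×0.256 = -0.035.

-0.035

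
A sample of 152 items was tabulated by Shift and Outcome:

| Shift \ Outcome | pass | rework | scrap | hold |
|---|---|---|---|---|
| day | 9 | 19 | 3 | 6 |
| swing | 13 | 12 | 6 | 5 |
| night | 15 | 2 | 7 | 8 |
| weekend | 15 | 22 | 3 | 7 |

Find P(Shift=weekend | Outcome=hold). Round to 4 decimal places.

Total with Outcome=hold: 6 + 5 + 8 + 7 = 26.
P(Shift=weekend | Outcome=hold) = 7/26 = 0.2692.

0.2692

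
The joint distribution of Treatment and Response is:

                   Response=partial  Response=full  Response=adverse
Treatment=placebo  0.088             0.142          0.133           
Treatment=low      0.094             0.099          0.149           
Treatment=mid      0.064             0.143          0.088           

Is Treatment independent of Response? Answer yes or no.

P(Treatment=low) = 0.342 and P(Response=full) = 0.384, so their product is 0.13133, but P(Treatment=low, Response=full) = 0.099. Since these differ, Treatment and Response are not independent.

no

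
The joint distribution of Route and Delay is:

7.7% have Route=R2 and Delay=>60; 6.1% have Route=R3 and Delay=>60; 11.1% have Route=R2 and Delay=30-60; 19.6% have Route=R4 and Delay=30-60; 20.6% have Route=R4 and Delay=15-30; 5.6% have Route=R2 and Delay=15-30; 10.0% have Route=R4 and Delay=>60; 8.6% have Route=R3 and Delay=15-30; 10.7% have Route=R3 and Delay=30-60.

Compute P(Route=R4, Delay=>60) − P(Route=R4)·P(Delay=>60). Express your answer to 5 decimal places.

P(Route=R4) = 0.206 + 0.196 + 0.100 = 0.502.
P(Delay=>60) = 0.077 + 0.061 + 0.100 = 0.238.
P(Route=R4, Delay=>60) − P(Route=R4)P(Delay=>60) = 0.100 − 0.502×0.238 = -0.01948.

-0.01948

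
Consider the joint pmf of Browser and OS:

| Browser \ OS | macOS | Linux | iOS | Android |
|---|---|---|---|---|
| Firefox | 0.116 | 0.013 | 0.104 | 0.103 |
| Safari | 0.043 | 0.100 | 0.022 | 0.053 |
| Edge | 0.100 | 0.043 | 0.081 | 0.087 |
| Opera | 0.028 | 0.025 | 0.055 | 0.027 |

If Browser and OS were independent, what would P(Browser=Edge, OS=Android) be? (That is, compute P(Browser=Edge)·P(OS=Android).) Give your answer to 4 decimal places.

P(Browser=Edge) = 0.100 + 0.043 + 0.081 + 0.087 = 0.311.
P(OS=Android) = 0.103 + 0.053 + 0.087 + 0.027 = 0.270.
Product: 0.311 × 0.270 = 0.0840.

0.0840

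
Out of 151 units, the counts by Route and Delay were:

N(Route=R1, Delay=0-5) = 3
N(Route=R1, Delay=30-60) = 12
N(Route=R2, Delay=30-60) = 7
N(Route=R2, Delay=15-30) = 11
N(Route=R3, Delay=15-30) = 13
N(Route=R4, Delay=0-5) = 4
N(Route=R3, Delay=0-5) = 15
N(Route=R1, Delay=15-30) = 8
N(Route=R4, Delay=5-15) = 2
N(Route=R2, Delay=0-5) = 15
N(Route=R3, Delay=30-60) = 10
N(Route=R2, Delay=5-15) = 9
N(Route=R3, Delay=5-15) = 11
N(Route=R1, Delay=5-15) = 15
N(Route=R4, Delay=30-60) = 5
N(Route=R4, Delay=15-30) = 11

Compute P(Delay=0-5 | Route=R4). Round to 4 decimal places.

Total with Route=R4: 4 + 2 + 11 + 5 = 22.
P(Delay=0-5 | Route=R4) = 4/22 = 0.1818.

0.1818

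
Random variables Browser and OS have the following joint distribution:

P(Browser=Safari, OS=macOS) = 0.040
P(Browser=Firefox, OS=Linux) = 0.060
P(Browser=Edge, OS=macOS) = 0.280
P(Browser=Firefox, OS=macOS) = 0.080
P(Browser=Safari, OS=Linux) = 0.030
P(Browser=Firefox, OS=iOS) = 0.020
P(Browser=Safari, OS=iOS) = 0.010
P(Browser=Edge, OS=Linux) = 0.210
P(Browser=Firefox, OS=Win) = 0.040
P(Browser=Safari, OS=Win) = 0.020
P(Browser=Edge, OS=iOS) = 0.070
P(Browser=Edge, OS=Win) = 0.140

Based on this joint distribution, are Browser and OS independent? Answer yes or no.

Every cell satisfies P(Browser,OS) = P(Browser)·P(OS). For instance P(Browser=Edge) = 0.700, P(OS=Win) = 0.200, and 0.700×0.200 = 0.140 matches the joint entry. So Browser and OS are independent.

yes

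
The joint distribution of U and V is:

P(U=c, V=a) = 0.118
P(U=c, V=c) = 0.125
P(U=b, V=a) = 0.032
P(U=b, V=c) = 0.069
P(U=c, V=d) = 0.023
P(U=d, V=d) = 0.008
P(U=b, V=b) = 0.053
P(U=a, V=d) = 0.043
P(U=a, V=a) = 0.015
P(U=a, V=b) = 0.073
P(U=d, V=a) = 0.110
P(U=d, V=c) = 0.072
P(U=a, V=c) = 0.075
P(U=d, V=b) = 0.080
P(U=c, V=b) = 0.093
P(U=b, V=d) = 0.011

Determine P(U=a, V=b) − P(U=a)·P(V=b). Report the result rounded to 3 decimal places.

0.011

P(U=a) = 0.015 + 0.073 + 0.075 + 0.043 = 0.206.
P(V=b) = 0.073 + 0.053 + 0.093 + 0.080 = 0.299.
P(U=a, V=b) − P(U=a)P(V=b) = 0.073 − 0.206×0.299 = 0.011.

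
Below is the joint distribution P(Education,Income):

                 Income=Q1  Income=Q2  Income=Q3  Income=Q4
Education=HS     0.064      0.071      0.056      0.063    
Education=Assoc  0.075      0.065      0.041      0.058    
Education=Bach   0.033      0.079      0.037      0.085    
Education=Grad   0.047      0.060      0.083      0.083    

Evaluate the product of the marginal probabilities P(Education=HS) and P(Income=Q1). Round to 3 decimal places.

0.056

P(Education=HS) = 0.064 + 0.071 + 0.056 + 0.063 = 0.254.
P(Income=Q1) = 0.064 + 0.075 + 0.033 + 0.047 = 0.219.
Product: 0.254 × 0.219 = 0.056.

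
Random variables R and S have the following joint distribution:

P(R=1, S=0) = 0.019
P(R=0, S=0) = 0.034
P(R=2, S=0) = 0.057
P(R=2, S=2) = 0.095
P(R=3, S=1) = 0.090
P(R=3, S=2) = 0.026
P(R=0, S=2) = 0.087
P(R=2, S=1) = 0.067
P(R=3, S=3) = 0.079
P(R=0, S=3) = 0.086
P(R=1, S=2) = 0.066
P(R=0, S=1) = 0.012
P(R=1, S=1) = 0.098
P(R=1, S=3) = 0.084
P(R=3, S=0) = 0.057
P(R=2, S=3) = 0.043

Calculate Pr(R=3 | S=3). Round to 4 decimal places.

0.2705

P(S=3) = 0.086 + 0.084 + 0.043 + 0.079 = 0.292.
P(R=3 | S=3) = 0.079/0.292 = 0.2705.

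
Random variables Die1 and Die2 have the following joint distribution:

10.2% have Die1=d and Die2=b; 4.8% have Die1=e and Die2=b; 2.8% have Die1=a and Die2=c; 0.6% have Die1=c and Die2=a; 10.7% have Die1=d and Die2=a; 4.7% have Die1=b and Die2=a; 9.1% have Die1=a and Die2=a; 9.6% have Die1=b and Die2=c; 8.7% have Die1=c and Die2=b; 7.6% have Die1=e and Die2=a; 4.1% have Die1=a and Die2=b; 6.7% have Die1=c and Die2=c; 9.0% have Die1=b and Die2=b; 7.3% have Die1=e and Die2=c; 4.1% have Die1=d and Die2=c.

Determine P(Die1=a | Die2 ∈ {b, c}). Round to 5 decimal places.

0.10253

P(Die2=b) = 0.041 + 0.090 + 0.087 + 0.102 + 0.048 = 0.368.
P(Die2=c) = 0.028 + 0.096 + 0.067 + 0.041 + 0.073 = 0.305.
P(Die2 ∈ {b, c}) = 0.368 + 0.305 = 0.673; P(Die1=a, Die2 ∈ {b, c}) = 0.041 + 0.028 = 0.069.
P(Die1=a | Die2 ∈ {b, c}) = 0.069/0.673 = 0.10253.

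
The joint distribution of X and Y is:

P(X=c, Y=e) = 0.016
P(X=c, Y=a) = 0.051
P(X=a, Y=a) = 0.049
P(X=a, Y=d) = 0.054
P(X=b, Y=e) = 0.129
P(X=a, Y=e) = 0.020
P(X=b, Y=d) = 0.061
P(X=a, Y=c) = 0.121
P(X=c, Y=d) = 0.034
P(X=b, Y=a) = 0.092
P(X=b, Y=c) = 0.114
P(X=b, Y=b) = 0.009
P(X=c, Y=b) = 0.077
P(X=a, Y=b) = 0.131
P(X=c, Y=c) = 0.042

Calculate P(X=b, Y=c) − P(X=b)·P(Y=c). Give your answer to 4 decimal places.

P(X=b) = 0.092 + 0.009 + 0.114 + 0.061 + 0.129 = 0.405.
P(Y=c) = 0.121 + 0.114 + 0.042 = 0.277.
P(X=b, Y=c) − P(X=b)P(Y=c) = 0.114 − 0.405×0.277 = 0.0018.

0.0018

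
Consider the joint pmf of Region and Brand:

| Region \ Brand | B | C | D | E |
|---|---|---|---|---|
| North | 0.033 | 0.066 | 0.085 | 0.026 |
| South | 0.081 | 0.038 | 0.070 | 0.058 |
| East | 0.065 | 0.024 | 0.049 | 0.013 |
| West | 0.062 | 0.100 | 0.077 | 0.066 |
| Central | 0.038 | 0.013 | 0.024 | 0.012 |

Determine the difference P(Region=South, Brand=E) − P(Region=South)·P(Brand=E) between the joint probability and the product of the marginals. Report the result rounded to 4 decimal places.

0.0148

P(Region=South) = 0.081 + 0.038 + 0.070 + 0.058 = 0.247.
P(Brand=E) = 0.026 + 0.058 + 0.013 + 0.066 + 0.012 = 0.175.
P(Region=South, Brand=E) − P(Region=South)P(Brand=E) = 0.058 − 0.247×0.175 = 0.0148.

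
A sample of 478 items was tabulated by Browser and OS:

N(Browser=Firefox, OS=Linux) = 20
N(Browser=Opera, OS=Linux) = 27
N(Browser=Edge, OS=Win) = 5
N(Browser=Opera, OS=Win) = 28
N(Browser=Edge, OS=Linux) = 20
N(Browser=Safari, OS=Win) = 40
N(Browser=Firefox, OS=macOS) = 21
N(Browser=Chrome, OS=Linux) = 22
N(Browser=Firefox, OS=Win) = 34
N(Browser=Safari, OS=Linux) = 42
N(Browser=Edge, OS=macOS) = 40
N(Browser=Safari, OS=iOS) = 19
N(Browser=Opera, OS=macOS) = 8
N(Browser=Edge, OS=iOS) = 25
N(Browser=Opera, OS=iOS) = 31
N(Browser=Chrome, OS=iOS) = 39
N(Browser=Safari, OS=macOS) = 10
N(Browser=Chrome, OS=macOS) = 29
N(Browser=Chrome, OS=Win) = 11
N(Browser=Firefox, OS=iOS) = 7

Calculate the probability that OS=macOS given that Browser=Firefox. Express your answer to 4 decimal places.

0.2561

Total with Browser=Firefox: 34 + 21 + 20 + 7 = 82.
P(OS=macOS | Browser=Firefox) = 21/82 = 0.2561.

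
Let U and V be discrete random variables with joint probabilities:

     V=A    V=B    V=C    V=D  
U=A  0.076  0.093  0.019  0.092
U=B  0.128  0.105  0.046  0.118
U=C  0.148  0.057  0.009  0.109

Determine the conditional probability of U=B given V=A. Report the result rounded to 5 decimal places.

0.36364

P(V=A) = 0.076 + 0.128 + 0.148 = 0.352.
P(U=B | V=A) = 0.128/0.352 = 0.36364.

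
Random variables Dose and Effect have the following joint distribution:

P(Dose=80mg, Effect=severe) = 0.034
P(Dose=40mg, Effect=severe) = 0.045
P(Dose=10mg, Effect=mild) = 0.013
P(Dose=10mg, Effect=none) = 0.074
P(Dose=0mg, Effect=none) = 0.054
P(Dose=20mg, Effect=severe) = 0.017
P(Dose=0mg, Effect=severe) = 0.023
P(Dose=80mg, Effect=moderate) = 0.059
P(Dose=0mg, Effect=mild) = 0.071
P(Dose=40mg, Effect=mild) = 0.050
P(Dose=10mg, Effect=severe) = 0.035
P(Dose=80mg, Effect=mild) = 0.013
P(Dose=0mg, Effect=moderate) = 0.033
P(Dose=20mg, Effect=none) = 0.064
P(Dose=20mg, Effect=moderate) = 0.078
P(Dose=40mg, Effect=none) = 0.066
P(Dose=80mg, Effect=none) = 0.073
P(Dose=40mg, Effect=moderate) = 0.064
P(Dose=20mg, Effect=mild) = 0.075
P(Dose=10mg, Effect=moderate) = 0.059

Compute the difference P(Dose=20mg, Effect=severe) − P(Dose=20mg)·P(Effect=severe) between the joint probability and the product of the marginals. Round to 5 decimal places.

-0.01904

P(Dose=20mg) = 0.064 + 0.075 + 0.078 + 0.017 = 0.234.
P(Effect=severe) = 0.023 + 0.035 + 0.017 + 0.045 + 0.034 = 0.154.
P(Dose=20mg, Effect=severe) − P(Dose=20mg)P(Effect=severe) = 0.017 − 0.234×0.154 = -0.01904.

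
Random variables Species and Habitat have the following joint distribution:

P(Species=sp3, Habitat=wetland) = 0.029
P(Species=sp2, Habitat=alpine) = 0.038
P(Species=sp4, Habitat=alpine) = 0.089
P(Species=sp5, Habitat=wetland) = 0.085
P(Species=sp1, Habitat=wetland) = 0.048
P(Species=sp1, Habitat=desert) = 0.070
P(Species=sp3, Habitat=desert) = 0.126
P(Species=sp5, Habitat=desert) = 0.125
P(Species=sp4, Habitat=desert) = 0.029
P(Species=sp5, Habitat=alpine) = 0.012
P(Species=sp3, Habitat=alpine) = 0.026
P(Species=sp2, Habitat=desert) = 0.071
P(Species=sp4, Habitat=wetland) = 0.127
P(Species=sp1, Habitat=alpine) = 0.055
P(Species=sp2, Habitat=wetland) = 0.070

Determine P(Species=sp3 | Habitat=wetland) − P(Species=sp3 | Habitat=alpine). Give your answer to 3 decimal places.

P(Habitat=wetland) = 0.048 + 0.070 + 0.029 + 0.127 + 0.085 = 0.359; P(Species=sp3 | Habitat=wetland) = 0.029/0.359 = 0.0808.
P(Habitat=alpine) = 0.055 + 0.038 + 0.026 + 0.089 + 0.012 = 0.220; P(Species=sp3 | Habitat=alpine) = 0.026/0.220 = 0.1182.
Difference = -0.037.

-0.037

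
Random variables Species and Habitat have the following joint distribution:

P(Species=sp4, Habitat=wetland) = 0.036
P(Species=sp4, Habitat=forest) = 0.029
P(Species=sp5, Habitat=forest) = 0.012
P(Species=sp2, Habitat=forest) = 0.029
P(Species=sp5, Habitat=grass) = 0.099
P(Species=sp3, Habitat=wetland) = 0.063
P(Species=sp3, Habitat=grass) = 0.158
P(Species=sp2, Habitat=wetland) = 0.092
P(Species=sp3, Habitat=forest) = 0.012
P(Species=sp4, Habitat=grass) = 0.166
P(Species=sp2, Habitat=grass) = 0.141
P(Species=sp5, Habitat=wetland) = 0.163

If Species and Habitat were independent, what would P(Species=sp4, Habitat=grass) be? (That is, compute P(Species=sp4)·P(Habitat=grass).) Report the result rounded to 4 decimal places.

0.1303

P(Species=sp4) = 0.029 + 0.166 + 0.036 = 0.231.
P(Habitat=grass) = 0.141 + 0.158 + 0.166 + 0.099 = 0.564.
Product: 0.231 × 0.564 = 0.1303.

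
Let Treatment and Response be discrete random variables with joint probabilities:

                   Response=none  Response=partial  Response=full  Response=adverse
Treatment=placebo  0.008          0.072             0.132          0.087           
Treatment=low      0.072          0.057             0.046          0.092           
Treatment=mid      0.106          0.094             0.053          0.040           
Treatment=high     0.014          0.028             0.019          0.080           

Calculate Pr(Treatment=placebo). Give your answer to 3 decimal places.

0.299

P(Treatment=placebo) = 0.008 + 0.072 + 0.132 + 0.087 = 0.299.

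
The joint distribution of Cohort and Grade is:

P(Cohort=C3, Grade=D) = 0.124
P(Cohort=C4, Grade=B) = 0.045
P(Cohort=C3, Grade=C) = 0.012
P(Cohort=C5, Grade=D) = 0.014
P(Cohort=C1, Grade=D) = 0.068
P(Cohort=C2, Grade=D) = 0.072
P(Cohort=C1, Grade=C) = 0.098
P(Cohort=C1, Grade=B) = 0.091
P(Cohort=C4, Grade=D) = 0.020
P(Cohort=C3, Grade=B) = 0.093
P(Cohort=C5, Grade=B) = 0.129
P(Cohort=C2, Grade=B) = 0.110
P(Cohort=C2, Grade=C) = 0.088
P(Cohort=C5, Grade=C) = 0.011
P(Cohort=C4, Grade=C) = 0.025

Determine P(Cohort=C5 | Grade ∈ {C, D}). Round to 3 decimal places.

P(Grade=C) = 0.098 + 0.088 + 0.012 + 0.025 + 0.011 = 0.234.
P(Grade=D) = 0.068 + 0.072 + 0.124 + 0.020 + 0.014 = 0.298.
P(Grade ∈ {C, D}) = 0.234 + 0.298 = 0.532; P(Cohort=C5, Grade ∈ {C, D}) = 0.011 + 0.014 = 0.025.
P(Cohort=C5 | Grade ∈ {C, D}) = 0.025/0.532 = 0.047.

0.047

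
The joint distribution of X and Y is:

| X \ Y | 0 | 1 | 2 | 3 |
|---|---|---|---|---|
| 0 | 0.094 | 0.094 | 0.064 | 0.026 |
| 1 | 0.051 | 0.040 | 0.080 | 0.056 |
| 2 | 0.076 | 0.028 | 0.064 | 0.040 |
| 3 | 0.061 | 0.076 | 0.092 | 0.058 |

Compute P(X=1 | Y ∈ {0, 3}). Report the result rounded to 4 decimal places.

0.2316

P(Y=0) = 0.094 + 0.051 + 0.076 + 0.061 = 0.282.
P(Y=3) = 0.026 + 0.056 + 0.040 + 0.058 = 0.180.
P(Y ∈ {0, 3}) = 0.282 + 0.180 = 0.462; P(X=1, Y ∈ {0, 3}) = 0.051 + 0.056 = 0.107.
P(X=1 | Y ∈ {0, 3}) = 0.107/0.462 = 0.2316.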